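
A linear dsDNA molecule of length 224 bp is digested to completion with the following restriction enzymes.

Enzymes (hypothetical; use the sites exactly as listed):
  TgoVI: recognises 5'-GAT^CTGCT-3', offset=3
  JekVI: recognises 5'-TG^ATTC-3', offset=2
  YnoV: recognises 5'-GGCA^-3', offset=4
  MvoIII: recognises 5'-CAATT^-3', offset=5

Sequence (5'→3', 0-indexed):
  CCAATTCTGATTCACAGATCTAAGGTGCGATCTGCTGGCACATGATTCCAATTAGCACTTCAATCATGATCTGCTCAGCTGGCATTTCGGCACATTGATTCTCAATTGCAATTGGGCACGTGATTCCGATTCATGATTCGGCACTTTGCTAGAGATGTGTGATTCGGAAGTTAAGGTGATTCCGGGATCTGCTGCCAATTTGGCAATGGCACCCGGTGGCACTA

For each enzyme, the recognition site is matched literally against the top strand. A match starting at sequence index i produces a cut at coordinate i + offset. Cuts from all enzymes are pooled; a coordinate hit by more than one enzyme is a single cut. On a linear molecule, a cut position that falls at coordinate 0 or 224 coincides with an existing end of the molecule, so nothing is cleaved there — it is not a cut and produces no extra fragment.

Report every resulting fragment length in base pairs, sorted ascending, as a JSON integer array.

Site scan:
  TgoVI GATCTGCT/3: at [28, 67, 185] ⇒ [31, 70, 188]
  JekVI TGATTC/2: at [7, 42, 95, 120, 133, 159, 176] ⇒ [9, 44, 97, 122, 135, 161, 178]
  YnoV GGCA/4: at [36, 80, 88, 114, 139, 201, 207, 217] ⇒ [40, 84, 92, 118, 143, 205, 211, 221]
  MvoIII CAATT/5: at [1, 48, 102, 108, 195] ⇒ [6, 53, 107, 113, 200]

Pooled cuts: [6, 9, 31, 40, 44, 53, 70, 84, 92, 97, 107, 113, 118, 122, 135, 143, 161, 178, 188, 200, 205, 211, 221]

Fragments:
  [0,6): 6 bp
  [6,9): 3 bp
  [9,31): 22 bp
  [31,40): 9 bp
  [40,44): 4 bp
  [44,53): 9 bp
  [53,70): 17 bp
  [70,84): 14 bp
  [84,92): 8 bp
  [92,97): 5 bp
  [97,107): 10 bp
  [107,113): 6 bp
  [113,118): 5 bp
  [118,122): 4 bp
  [122,135): 13 bp
  [135,143): 8 bp
  [143,161): 18 bp
  [161,178): 17 bp
  [178,188): 10 bp
  [188,200): 12 bp
  [200,205): 5 bp
  [205,211): 6 bp
  [211,221): 10 bp
  [221,224): 3 bp

[3,3,4,4,5,5,5,6,6,6,8,8,9,9,10,10,10,12,13,14,17,17,18,22]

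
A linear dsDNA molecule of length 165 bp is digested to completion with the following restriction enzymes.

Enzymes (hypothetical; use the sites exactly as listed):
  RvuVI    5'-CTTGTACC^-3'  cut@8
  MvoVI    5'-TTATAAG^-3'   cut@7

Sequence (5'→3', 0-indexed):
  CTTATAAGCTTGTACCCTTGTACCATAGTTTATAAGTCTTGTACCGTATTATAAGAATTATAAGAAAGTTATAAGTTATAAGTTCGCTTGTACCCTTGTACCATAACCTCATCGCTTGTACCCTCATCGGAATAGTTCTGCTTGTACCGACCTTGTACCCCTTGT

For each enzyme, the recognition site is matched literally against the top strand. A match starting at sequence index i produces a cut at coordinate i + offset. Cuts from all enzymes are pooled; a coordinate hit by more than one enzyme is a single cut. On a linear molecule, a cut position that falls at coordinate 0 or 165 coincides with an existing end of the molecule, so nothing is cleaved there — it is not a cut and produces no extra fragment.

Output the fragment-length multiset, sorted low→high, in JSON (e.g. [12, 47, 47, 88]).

[6,7,8,8,8,8,9,9,10,11,11,12,12,20,26]

Site scan:
  RvuVI CTTGTACC/8: at [8, 16, 37, 86, 94, 114, 140, 151] ⇒ [16, 24, 45, 94, 102, 122, 148, 159]
  MvoVI TTATAAG/7: at [1, 29, 48, 57, 68, 75] ⇒ [8, 36, 55, 64, 75, 82]

Pooled cuts: [8, 16, 24, 36, 45, 55, 64, 75, 82, 94, 102, 122, 148, 159]

Fragments:
  [0,8): 8 bp
  [8,16): 8 bp
  [16,24): 8 bp
  [24,36): 12 bp
  [36,45): 9 bp
  [45,55): 10 bp
  [55,64): 9 bp
  [64,75): 11 bp
  [75,82): 7 bp
  [82,94): 12 bp
  [94,102): 8 bp
  [102,122): 20 bp
  [122,148): 26 bp
  [148,159): 11 bp
  [159,165): 6 bp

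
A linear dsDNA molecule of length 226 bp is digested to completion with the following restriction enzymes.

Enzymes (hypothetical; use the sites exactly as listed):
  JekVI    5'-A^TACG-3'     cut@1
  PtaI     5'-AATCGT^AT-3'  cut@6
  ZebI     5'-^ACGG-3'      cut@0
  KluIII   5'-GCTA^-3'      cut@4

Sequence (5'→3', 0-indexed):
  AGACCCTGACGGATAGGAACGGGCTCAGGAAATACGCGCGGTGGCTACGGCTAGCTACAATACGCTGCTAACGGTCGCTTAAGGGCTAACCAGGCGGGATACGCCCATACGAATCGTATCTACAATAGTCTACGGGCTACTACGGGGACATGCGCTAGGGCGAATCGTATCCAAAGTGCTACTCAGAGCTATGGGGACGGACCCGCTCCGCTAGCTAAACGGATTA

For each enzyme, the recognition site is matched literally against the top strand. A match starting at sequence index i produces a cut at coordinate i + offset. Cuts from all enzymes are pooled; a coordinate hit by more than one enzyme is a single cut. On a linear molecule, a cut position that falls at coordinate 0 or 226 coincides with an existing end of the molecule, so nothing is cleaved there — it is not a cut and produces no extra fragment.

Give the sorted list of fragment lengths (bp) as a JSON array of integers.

Per-enzyme occurrences:
  JekVI (ATACG, off=1): starts [31, 59, 98, 106] → cuts [32, 60, 99, 107]
  PtaI (AATCGTAT, off=6): starts [111, 162] → cuts [117, 168]
  ZebI (ACGG, off=0): starts [8, 18, 46, 70, 131, 141, 196, 218] → cuts [8, 18, 46, 70, 131, 141, 196, 218]
  KluIII (GCTA, off=4): starts [43, 49, 53, 66, 84, 135, 153, 177, 187, 209, 213] → cuts [47, 53, 57, 70, 88, 139, 157, 181, 191, 213, 217]

Pooled cuts: [8, 18, 32, 46, 47, 53, 57, 60, 70, 88, 99, 107, 117, 131, 139, 141, 157, 168, 181, 191, 196, 213, 217, 218]

Fragments:
  [0,8): 8 bp
  [8,18): 10 bp
  [18,32): 14 bp
  [32,46): 14 bp
  [46,47): 1 bp
  [47,53): 6 bp
  [53,57): 4 bp
  [57,60): 3 bp
  [60,70): 10 bp
  [70,88): 18 bp
  [88,99): 11 bp
  [99,107): 8 bp
  [107,117): 10 bp
  [117,131): 14 bp
  [131,139): 8 bp
  [139,141): 2 bp
  [141,157): 16 bp
  [157,168): 11 bp
  [168,181): 13 bp
  [181,191): 10 bp
  [191,196): 5 bp
  [196,213): 17 bp
  [213,217): 4 bp
  [217,218): 1 bp
  [218,226): 8 bp

[1,1,2,3,4,4,5,6,8,8,8,8,10,10,10,10,11,11,13,14,14,14,16,17,18]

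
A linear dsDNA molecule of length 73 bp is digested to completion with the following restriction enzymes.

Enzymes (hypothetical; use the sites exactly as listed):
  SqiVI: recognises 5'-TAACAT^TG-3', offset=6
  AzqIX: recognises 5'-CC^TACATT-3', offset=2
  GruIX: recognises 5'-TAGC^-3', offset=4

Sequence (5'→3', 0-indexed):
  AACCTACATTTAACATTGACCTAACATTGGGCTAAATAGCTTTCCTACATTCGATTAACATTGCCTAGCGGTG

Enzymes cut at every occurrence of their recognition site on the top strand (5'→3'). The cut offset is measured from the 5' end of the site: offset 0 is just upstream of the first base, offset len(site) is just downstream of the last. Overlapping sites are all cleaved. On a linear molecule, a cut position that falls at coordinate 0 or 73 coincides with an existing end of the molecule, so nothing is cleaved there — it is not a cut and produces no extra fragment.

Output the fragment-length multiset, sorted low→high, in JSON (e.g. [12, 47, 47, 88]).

[4,4,5,8,11,12,13,16]

Per-enzyme occurrences:
  SqiVI TAACATTG/6: at [10, 21, 55] ⇒ [16, 27, 61]
  AzqIX CCTACATT/2: at [2, 43] ⇒ [4, 45]
  GruIX TAGC/4: at [36, 65] ⇒ [40, 69]

Pooled cuts: [4, 16, 27, 40, 45, 61, 69]

Fragment lengths:
  [0,4): 4 bp
  [4,16): 12 bp
  [16,27): 11 bp
  [27,40): 13 bp
  [40,45): 5 bp
  [45,61): 16 bp
  [61,69): 8 bp
  [69,73): 4 bp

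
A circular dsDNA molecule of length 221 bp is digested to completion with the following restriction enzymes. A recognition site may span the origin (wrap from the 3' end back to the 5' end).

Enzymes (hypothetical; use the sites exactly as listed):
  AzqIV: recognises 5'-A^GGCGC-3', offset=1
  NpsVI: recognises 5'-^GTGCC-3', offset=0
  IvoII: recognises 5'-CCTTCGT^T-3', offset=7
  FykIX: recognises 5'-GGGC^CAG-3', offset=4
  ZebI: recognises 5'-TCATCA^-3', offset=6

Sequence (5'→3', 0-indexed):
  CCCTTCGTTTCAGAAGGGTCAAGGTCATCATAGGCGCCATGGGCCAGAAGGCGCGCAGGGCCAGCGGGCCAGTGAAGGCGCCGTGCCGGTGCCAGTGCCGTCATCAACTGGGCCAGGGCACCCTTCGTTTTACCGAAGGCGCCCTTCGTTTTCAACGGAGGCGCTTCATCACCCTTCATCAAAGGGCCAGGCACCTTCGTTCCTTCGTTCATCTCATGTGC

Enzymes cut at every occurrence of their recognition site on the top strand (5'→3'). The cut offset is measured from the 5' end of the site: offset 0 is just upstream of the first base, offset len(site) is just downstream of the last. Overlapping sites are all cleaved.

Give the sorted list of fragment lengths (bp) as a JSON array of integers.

Per-enzyme occurrences:
  AzqIV (AGGCGC, off=1): starts [31, 48, 75, 136, 158] → cuts [32, 49, 76, 137, 159]
  NpsVI (GTGCC, off=0): starts [82, 88, 94, 217] → cuts [82, 88, 94, 217]
  IvoII (CCTTCGTT, off=7): starts [1, 121, 142, 193, 201] → cuts [8, 128, 149, 200, 208]
  FykIX (GGGCCAG, off=4): starts [40, 57, 65, 109, 183] → cuts [44, 61, 69, 113, 187]
  ZebI (TCATCA, off=6): starts [24, 100, 165, 175] → cuts [30, 106, 171, 181]

Pooled cuts: [8, 30, 32, 44, 49, 61, 69, 76, 82, 88, 94, 106, 113, 128, 137, 149, 159, 171, 181, 187, 200, 208, 217]

Fragment lengths:
  8→30: 22 bp
  30→32: 2 bp
  32→44: 12 bp
  44→49: 5 bp
  49→61: 12 bp
  61→69: 8 bp
  69→76: 7 bp
  76→82: 6 bp
  82→88: 6 bp
  88→94: 6 bp
  94→106: 12 bp
  106→113: 7 bp
  113→128: 15 bp
  128→137: 9 bp
  137→149: 12 bp
  149→159: 10 bp
  159→171: 12 bp
  171→181: 10 bp
  181→187: 6 bp
  187→200: 13 bp
  200→208: 8 bp
  208→217: 9 bp
  217→8 (wrap): 221-217+8 = 12 bp

[2,5,6,6,6,6,7,7,8,8,9,9,10,10,12,12,12,12,12,12,13,15,22]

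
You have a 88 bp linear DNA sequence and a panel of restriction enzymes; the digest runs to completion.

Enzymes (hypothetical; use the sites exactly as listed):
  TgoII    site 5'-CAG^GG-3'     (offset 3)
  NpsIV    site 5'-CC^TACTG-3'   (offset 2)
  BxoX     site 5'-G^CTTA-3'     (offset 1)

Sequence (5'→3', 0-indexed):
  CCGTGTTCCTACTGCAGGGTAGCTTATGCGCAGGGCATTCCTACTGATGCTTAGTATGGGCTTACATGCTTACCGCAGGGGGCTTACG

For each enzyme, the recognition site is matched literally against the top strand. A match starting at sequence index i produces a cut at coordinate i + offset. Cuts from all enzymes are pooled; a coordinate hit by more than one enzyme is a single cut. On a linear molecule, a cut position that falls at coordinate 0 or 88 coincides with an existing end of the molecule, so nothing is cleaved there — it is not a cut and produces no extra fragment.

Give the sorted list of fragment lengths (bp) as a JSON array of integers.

[4,5,6,8,8,8,8,9,10,11,11]

Site scan:
  TgoII CAGGG/3: at [14, 30, 75] ⇒ [17, 33, 78]
  NpsIV CCTACTG/2: at [7, 39] ⇒ [9, 41]
  BxoX GCTTA/1: at [21, 48, 59, 67, 81] ⇒ [22, 49, 60, 68, 82]

Pooled cuts: [9, 17, 22, 33, 41, 49, 60, 68, 78, 82]

Fragment lengths:
  [0,9): 9 bp
  [9,17): 8 bp
  [17,22): 5 bp
  [22,33): 11 bp
  [33,41): 8 bp
  [41,49): 8 bp
  [49,60): 11 bp
  [60,68): 8 bp
  [68,78): 10 bp
  [78,82): 4 bp
  [82,88): 6 bp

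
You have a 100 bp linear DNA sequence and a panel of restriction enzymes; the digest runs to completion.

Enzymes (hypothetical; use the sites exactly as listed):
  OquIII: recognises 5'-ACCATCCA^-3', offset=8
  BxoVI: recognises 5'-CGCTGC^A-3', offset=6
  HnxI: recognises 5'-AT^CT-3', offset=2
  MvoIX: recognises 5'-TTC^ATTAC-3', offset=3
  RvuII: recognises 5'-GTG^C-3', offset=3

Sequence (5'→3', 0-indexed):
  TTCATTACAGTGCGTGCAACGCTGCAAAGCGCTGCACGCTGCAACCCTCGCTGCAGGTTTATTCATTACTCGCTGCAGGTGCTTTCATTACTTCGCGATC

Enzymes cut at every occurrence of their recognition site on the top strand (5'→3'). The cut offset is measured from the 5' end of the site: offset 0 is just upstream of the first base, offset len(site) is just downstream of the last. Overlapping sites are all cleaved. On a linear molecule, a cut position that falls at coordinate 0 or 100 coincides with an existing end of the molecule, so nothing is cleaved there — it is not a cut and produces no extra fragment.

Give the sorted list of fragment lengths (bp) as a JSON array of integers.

Per-enzyme occurrences:
  OquIII (ACCATCCA, off=8): no sites
  BxoVI CGCTGCA/6: at [19, 29, 36, 48, 70] ⇒ [25, 35, 42, 54, 76]
  HnxI (ATCT, off=2): no sites
  MvoIX TTCATTAC/3: at [0, 61, 83] ⇒ [3, 64, 86]
  RvuII GTGC/3: at [9, 13, 78] ⇒ [12, 16, 81]

All cut coordinates (distinct, sorted): [3, 12, 16, 25, 35, 42, 54, 64, 76, 81, 86]

Fragments:
  [0,3): 3 bp
  [3,12): 9 bp
  [12,16): 4 bp
  [16,25): 9 bp
  [25,35): 10 bp
  [35,42): 7 bp
  [42,54): 12 bp
  [54,64): 10 bp
  [64,76): 12 bp
  [76,81): 5 bp
  [81,86): 5 bp
  [86,100): 14 bp

[3,4,5,5,7,9,9,10,10,12,12,14]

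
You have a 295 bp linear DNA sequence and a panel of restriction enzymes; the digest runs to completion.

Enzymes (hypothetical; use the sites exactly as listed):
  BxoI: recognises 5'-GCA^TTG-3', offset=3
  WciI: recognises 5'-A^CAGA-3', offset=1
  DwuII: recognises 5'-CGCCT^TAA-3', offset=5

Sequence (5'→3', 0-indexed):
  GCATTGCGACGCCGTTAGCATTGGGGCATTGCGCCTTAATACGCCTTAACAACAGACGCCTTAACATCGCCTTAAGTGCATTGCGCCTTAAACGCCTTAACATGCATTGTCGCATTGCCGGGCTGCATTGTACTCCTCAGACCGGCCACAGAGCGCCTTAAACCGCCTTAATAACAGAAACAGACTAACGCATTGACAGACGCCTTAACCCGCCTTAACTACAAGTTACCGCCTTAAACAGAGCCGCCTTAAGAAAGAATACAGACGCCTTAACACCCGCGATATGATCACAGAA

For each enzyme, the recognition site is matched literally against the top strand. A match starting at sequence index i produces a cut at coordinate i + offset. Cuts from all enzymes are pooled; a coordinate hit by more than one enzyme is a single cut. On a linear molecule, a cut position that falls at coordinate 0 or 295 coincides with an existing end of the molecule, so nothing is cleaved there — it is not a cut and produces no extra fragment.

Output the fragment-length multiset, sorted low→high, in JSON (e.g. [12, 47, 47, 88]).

[3,4,4,5,6,6,6,8,8,8,8,8,9,9,9,9,9,10,10,10,10,11,11,12,12,13,17,19,20,21]

Site scan:
  BxoI GCATTG/3: at [0, 17, 25, 77, 103, 111, 124, 189] ⇒ [3, 20, 28, 80, 106, 114, 127, 192]
  WciI ACAGA/1: at [51, 147, 173, 179, 195, 237, 260, 289] ⇒ [52, 148, 174, 180, 196, 238, 261, 290]
  DwuII CGCCTTAA/5: at [31, 41, 56, 67, 83, 92, 153, 163, 200, 210, 229, 244, 265] ⇒ [36, 46, 61, 72, 88, 97, 158, 168, 205, 215, 234, 249, 270]

Pooled cuts: [3, 20, 28, 36, 46, 52, 61, 72, 80, 88, 97, 106, 114, 127, 148, 158, 168, 174, 180, 192, 196, 205, 215, 234, 238, 249, 261, 270, 290]

Fragments:
  [0,3): 3 bp
  [3,20): 17 bp
  [20,28): 8 bp
  [28,36): 8 bp
  [36,46): 10 bp
  [46,52): 6 bp
  [52,61): 9 bp
  [61,72): 11 bp
  [72,80): 8 bp
  [80,88): 8 bp
  [88,97): 9 bp
  [97,106): 9 bp
  [106,114): 8 bp
  [114,127): 13 bp
  [127,148): 21 bp
  [148,158): 10 bp
  [158,168): 10 bp
  [168,174): 6 bp
  [174,180): 6 bp
  [180,192): 12 bp
  [192,196): 4 bp
  [196,205): 9 bp
  [205,215): 10 bp
  [215,234): 19 bp
  [234,238): 4 bp
  [238,249): 11 bp
  [249,261): 12 bp
  [261,270): 9 bp
  [270,290): 20 bp
  [290,295): 5 bp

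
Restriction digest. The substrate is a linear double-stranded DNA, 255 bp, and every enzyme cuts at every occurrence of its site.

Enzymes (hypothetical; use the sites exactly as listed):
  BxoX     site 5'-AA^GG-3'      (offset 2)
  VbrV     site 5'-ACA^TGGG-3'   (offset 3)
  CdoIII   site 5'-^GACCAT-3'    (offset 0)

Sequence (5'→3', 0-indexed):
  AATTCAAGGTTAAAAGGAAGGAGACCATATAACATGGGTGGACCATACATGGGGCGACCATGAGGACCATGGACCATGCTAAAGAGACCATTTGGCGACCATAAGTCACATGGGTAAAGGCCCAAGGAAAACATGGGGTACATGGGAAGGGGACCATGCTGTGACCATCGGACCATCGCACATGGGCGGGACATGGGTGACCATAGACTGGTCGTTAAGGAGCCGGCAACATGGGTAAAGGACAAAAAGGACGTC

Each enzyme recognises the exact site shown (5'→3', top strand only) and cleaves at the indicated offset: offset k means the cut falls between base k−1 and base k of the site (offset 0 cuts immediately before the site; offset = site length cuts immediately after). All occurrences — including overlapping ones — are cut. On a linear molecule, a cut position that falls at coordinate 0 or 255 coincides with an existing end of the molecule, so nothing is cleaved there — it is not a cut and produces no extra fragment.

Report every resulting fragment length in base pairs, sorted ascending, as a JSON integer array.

[3,3,4,5,6,6,6,7,7,7,7,8,8,8,8,8,9,9,9,9,11,11,11,12,12,13,14,14,20]

Scan for sites:
  BxoX AAGG/2: at [5, 13, 17, 116, 123, 146, 216, 237, 246] ⇒ [7, 15, 19, 118, 125, 148, 218, 239, 248]
  VbrV ACATGGG/3: at [31, 46, 107, 130, 139, 179, 190, 228] ⇒ [34, 49, 110, 133, 142, 182, 193, 231]
  CdoIII GACCAT/0: at [22, 40, 55, 64, 71, 85, 96, 151, 162, 170, 198] ⇒ [22, 40, 55, 64, 71, 85, 96, 151, 162, 170, 198]

Pooled cuts: [7, 15, 19, 22, 34, 40, 49, 55, 64, 71, 85, 96, 110, 118, 125, 133, 142, 148, 151, 162, 170, 182, 193, 198, 218, 231, 239, 248]

Fragment lengths:
  [0,7): 7 bp
  [7,15): 8 bp
  [15,19): 4 bp
  [19,22): 3 bp
  [22,34): 12 bp
  [34,40): 6 bp
  [40,49): 9 bp
  [49,55): 6 bp
  [55,64): 9 bp
  [64,71): 7 bp
  [71,85): 14 bp
  [85,96): 11 bp
  [96,110): 14 bp
  [110,118): 8 bp
  [118,125): 7 bp
  [125,133): 8 bp
  [133,142): 9 bp
  [142,148): 6 bp
  [148,151): 3 bp
  [151,162): 11 bp
  [162,170): 8 bp
  [170,182): 12 bp
  [182,193): 11 bp
  [193,198): 5 bp
  [198,218): 20 bp
  [218,231): 13 bp
  [231,239): 8 bp
  [239,248): 9 bp
  [248,255): 7 bp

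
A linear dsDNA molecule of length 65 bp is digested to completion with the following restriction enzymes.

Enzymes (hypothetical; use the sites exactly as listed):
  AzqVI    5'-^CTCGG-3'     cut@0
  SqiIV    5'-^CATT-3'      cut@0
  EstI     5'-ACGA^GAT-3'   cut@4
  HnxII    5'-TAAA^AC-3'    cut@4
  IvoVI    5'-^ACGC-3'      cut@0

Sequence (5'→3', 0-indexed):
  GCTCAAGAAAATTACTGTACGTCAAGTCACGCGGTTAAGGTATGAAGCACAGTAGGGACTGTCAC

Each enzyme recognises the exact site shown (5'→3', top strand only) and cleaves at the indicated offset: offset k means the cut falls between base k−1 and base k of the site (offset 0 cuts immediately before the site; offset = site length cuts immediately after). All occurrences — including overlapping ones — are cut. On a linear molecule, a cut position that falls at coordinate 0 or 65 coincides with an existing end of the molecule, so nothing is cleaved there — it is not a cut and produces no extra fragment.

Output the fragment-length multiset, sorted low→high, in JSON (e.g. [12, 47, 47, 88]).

[28,37]

Per-enzyme occurrences:
  AzqVI (CTCGG, off=0): no sites
  SqiIV (CATT, off=0): no sites
  EstI (ACGAGAT, off=4): no sites
  HnxII (TAAAAC, off=4): no sites
  IvoVI ACGC/0: at [28] ⇒ [28]

All cut coordinates (distinct, sorted): [28]

Fragments:
  [0,28): 28 bp
  [28,65): 37 bp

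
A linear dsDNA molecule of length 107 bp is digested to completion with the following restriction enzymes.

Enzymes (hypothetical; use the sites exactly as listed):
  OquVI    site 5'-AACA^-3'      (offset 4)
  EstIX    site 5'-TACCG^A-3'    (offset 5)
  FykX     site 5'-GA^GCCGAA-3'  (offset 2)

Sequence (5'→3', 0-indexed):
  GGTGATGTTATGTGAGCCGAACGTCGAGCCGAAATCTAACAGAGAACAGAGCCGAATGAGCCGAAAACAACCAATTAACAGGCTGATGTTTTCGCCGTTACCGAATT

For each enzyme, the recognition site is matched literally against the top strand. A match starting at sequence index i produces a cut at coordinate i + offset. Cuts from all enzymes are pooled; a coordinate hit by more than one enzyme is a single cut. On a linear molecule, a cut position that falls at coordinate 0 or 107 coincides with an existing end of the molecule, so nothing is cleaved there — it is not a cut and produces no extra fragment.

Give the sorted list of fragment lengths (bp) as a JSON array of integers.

Site scan:
  OquVI AACA/4: at [37, 44, 65, 76] ⇒ [41, 48, 69, 80]
  EstIX TACCGA/5: at [98] ⇒ [103]
  FykX GAGCCGAA/2: at [13, 25, 48, 57] ⇒ [15, 27, 50, 59]

Pooled cuts: [15, 27, 41, 48, 50, 59, 69, 80, 103]

Fragment lengths:
  [0,15): 15 bp
  [15,27): 12 bp
  [27,41): 14 bp
  [41,48): 7 bp
  [48,50): 2 bp
  [50,59): 9 bp
  [59,69): 10 bp
  [69,80): 11 bp
  [80,103): 23 bp
  [103,107): 4 bp

[2,4,7,9,10,11,12,14,15,23]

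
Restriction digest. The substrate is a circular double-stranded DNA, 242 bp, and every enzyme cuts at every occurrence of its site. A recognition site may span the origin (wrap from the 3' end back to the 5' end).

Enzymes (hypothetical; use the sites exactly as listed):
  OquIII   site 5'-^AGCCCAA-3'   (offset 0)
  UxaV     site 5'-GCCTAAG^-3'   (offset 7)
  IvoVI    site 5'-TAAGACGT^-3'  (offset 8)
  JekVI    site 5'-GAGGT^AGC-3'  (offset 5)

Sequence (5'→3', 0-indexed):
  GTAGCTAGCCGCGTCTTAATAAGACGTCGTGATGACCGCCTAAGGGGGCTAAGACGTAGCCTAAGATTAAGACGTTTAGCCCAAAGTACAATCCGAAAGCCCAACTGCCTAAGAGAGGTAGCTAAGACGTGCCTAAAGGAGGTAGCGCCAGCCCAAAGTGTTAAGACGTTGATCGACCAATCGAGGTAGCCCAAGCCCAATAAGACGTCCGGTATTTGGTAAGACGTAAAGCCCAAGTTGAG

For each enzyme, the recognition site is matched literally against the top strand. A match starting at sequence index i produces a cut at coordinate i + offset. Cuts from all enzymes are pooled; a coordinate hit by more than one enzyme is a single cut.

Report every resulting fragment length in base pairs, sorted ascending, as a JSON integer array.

Site scan:
  OquIII AGCCCAA/0: at [77, 97, 149, 187, 193, 229] ⇒ [77, 97, 149, 187, 193, 229]
  UxaV GCCTAAG/7: at [37, 58, 106] ⇒ [44, 65, 113]
  IvoVI TAAGACGT/8: at [19, 49, 67, 122, 161, 200, 219] ⇒ [27, 57, 75, 130, 169, 208, 227]
  JekVI GAGGTAGC/5: at [114, 138, 182, 239] ⇒ [2, 119, 143, 187]

All cut coordinates (distinct, sorted): [2, 27, 44, 57, 65, 75, 77, 97, 113, 119, 130, 143, 149, 169, 187, 193, 208, 227, 229]

Fragment lengths:
  2→27: 25 bp
  27→44: 17 bp
  44→57: 13 bp
  57→65: 8 bp
  65→75: 10 bp
  75→77: 2 bp
  77→97: 20 bp
  97→113: 16 bp
  113→119: 6 bp
  119→130: 11 bp
  130→143: 13 bp
  143→149: 6 bp
  149→169: 20 bp
  169→187: 18 bp
  187→193: 6 bp
  193→208: 15 bp
  208→227: 19 bp
  227→229: 2 bp
  229→2 (wrap): 242-229+2 = 15 bp

[2,2,6,6,6,8,10,11,13,13,15,15,16,17,18,19,20,20,25]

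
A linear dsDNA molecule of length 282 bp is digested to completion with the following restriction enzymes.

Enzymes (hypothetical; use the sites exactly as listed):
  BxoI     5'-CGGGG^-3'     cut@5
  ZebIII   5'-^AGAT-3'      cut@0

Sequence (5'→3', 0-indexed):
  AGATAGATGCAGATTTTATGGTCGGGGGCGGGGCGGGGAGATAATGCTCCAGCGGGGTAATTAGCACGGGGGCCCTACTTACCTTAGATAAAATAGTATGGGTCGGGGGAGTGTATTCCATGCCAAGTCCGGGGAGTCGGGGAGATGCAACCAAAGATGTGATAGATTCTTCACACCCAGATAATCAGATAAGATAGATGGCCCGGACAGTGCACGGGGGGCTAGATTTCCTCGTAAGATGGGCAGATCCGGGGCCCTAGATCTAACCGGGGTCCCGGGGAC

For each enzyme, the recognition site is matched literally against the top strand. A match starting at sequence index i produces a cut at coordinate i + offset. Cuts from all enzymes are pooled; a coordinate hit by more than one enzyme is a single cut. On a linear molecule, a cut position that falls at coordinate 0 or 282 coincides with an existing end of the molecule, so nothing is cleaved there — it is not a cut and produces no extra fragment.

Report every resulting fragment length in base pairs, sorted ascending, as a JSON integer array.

Site scan:
  BxoI (CGGGG, off=5): starts [22, 28, 33, 52, 66, 103, 129, 137, 214, 249, 267, 275] → cuts [27, 33, 38, 57, 71, 108, 134, 142, 219, 254, 272, 280]
  ZebIII (AGAT, off=0): starts [0, 4, 10, 38, 85, 142, 154, 163, 178, 186, 191, 195, 223, 236, 244, 258] → cuts [4, 10, 38, 85, 142, 154, 163, 178, 186, 191, 195, 223, 236, 244, 258] (position 0 is a terminus of the linear molecule — no cut)

All cut coordinates (distinct, sorted): [4, 10, 27, 33, 38, 57, 71, 85, 108, 134, 142, 154, 163, 178, 186, 191, 195, 219, 223, 236, 244, 254, 258, 272, 280]

Fragments:
  [0,4): 4 bp
  [4,10): 6 bp
  [10,27): 17 bp
  [27,33): 6 bp
  [33,38): 5 bp
  [38,57): 19 bp
  [57,71): 14 bp
  [71,85): 14 bp
  [85,108): 23 bp
  [108,134): 26 bp
  [134,142): 8 bp
  [142,154): 12 bp
  [154,163): 9 bp
  [163,178): 15 bp
  [178,186): 8 bp
  [186,191): 5 bp
  [191,195): 4 bp
  [195,219): 24 bp
  [219,223): 4 bp
  [223,236): 13 bp
  [236,244): 8 bp
  [244,254): 10 bp
  [254,258): 4 bp
  [258,272): 14 bp
  [272,280): 8 bp
  [280,282): 2 bp

[2,4,4,4,4,5,5,6,6,8,8,8,8,9,10,12,13,14,14,14,15,17,19,23,24,26]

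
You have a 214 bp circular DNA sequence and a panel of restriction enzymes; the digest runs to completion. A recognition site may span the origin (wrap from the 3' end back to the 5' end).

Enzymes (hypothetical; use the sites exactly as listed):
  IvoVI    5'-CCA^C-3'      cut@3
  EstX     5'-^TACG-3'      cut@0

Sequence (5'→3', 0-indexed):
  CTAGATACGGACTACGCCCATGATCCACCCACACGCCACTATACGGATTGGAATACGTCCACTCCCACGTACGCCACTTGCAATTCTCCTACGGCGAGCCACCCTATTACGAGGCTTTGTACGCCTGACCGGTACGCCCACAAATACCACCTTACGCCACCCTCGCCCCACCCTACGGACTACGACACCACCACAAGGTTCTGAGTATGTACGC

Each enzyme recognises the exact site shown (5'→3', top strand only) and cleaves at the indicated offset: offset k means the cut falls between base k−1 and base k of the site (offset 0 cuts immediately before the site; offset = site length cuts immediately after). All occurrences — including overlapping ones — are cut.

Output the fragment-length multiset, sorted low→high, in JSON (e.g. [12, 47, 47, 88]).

[2,3,3,3,3,4,6,6,7,7,7,7,7,8,8,9,10,10,11,12,12,12,13,13,15,16]

Site scan:
  IvoVI CCAC/3: at [24, 28, 35, 58, 64, 73, 98, 137, 146, 156, 167, 187, 190] ⇒ [27, 31, 38, 61, 67, 76, 101, 140, 149, 159, 170, 190, 193]
  EstX TACG/0: at [5, 12, 41, 53, 69, 89, 107, 119, 132, 152, 173, 180, 209] ⇒ [5, 12, 41, 53, 69, 89, 107, 119, 132, 152, 173, 180, 209]

All cut coordinates (distinct, sorted): [5, 12, 27, 31, 38, 41, 53, 61, 67, 69, 76, 89, 101, 107, 119, 132, 140, 149, 152, 159, 170, 173, 180, 190, 193, 209]

Fragment lengths:
  5→12: 7 bp
  12→27: 15 bp
  27→31: 4 bp
  31→38: 7 bp
  38→41: 3 bp
  41→53: 12 bp
  53→61: 8 bp
  61→67: 6 bp
  67→69: 2 bp
  69→76: 7 bp
  76→89: 13 bp
  89→101: 12 bp
  101→107: 6 bp
  107→119: 12 bp
  119→132: 13 bp
  132→140: 8 bp
  140→149: 9 bp
  149→152: 3 bp
  152→159: 7 bp
  159→170: 11 bp
  170→173: 3 bp
  173→180: 7 bp
  180→190: 10 bp
  190→193: 3 bp
  193→209: 16 bp
  209→5 (wrap): 214-209+5 = 10 bp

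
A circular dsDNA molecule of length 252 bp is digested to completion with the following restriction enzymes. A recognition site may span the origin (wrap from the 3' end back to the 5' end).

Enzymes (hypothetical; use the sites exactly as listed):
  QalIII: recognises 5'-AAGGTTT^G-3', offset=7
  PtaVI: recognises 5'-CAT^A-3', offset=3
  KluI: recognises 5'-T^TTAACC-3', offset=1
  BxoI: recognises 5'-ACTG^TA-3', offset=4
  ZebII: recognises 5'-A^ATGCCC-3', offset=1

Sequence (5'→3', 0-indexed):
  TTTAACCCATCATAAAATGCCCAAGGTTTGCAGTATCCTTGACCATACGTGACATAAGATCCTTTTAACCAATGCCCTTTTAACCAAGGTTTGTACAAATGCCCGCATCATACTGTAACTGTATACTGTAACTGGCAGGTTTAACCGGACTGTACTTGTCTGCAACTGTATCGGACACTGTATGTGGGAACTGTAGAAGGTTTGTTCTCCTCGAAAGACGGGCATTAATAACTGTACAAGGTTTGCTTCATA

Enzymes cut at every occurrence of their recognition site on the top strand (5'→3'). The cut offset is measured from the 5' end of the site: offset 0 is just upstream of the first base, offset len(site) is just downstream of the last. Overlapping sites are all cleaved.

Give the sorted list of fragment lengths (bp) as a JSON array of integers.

Site scan:
  QalIII (AAGGTTTG, off=7): starts [22, 85, 196, 237] → cuts [29, 92, 203, 244]
  PtaVI (CATA, off=3): starts [10, 43, 52, 108, 248] → cuts [13, 46, 55, 111, 251]
  KluI (TTTAACC, off=1): starts [0, 63, 78, 139] → cuts [1, 64, 79, 140]
  BxoI (ACTGTA, off=4): starts [111, 117, 124, 148, 164, 176, 189, 230] → cuts [115, 121, 128, 152, 168, 180, 193, 234]
  ZebII (AATGCCC, off=1): starts [15, 70, 97] → cuts [16, 71, 98]

All cut coordinates (distinct, sorted): [1, 13, 16, 29, 46, 55, 64, 71, 79, 92, 98, 111, 115, 121, 128, 140, 152, 168, 180, 193, 203, 234, 244, 251]

Fragments:
  1→13: 12 bp
  13→16: 3 bp
  16→29: 13 bp
  29→46: 17 bp
  46→55: 9 bp
  55→64: 9 bp
  64→71: 7 bp
  71→79: 8 bp
  79→92: 13 bp
  92→98: 6 bp
  98→111: 13 bp
  111→115: 4 bp
  115→121: 6 bp
  121→128: 7 bp
  128→140: 12 bp
  140→152: 12 bp
  152→168: 16 bp
  168→180: 12 bp
  180→193: 13 bp
  193→203: 10 bp
  203→234: 31 bp
  234→244: 10 bp
  244→251: 7 bp
  251→1 (wrap): 252-251+1 = 2 bp

[2,3,4,6,6,7,7,7,8,9,9,10,10,12,12,12,12,13,13,13,13,16,17,31]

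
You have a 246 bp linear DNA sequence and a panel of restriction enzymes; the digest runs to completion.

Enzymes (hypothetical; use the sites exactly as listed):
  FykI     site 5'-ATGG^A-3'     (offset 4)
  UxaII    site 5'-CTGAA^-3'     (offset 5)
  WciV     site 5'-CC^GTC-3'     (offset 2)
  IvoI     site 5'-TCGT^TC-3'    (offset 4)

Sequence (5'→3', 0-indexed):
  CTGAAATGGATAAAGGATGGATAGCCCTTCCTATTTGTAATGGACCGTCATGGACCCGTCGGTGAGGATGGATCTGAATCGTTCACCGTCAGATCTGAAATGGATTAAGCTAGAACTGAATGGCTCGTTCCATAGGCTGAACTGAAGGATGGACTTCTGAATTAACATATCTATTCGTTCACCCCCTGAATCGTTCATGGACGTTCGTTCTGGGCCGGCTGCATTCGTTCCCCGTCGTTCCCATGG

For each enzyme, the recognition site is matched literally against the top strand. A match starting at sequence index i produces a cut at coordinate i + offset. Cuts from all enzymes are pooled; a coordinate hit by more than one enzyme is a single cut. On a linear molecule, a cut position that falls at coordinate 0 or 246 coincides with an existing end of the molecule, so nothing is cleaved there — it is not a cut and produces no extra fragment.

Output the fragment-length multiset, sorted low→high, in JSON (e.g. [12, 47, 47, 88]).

Site scan:
  FykI (ATGGA, off=4): starts [5, 16, 39, 49, 67, 99, 148, 196] → cuts [9, 20, 43, 53, 71, 103, 152, 200]
  UxaII (CTGAA, off=5): starts [0, 73, 94, 115, 136, 141, 156, 185] → cuts [5, 78, 99, 120, 141, 146, 161, 190]
  WciV (CCGTC, off=2): starts [44, 55, 85, 231] → cuts [46, 57, 87, 233]
  IvoI (TCGTTC, off=4): starts [78, 124, 174, 190, 204, 224, 234] → cuts [82, 128, 178, 194, 208, 228, 238]

All cut coordinates (distinct, sorted): [5, 9, 20, 43, 46, 53, 57, 71, 78, 82, 87, 99, 103, 120, 128, 141, 146, 152, 161, 178, 190, 194, 200, 208, 228, 233, 238]

Fragments:
  [0,5): 5 bp
  [5,9): 4 bp
  [9,20): 11 bp
  [20,43): 23 bp
  [43,46): 3 bp
  [46,53): 7 bp
  [53,57): 4 bp
  [57,71): 14 bp
  [71,78): 7 bp
  [78,82): 4 bp
  [82,87): 5 bp
  [87,99): 12 bp
  [99,103): 4 bp
  [103,120): 17 bp
  [120,128): 8 bp
  [128,141): 13 bp
  [141,146): 5 bp
  [146,152): 6 bp
  [152,161): 9 bp
  [161,178): 17 bp
  [178,190): 12 bp
  [190,194): 4 bp
  [194,200): 6 bp
  [200,208): 8 bp
  [208,228): 20 bp
  [228,233): 5 bp
  [233,238): 5 bp
  [238,246): 8 bp

[3,4,4,4,4,4,5,5,5,5,5,6,6,7,7,8,8,8,9,11,12,12,13,14,17,17,20,23]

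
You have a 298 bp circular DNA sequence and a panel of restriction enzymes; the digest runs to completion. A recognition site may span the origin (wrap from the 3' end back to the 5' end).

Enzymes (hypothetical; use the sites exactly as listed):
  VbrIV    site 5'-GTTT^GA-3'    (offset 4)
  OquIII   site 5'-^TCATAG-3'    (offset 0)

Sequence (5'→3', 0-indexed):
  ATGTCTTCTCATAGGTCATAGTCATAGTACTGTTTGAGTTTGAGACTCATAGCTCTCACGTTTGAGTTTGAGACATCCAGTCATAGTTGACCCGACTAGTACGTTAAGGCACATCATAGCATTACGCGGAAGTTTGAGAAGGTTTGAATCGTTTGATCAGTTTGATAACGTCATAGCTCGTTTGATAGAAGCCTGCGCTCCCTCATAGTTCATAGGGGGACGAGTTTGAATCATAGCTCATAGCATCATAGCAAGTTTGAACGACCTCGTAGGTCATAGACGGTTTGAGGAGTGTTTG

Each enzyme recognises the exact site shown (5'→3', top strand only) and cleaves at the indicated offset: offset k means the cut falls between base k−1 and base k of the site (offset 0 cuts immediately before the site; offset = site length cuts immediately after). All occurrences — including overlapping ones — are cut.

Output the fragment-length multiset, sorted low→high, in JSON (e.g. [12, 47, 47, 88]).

[3,5,6,6,6,7,7,7,7,8,9,9,9,10,11,11,13,13,13,14,15,17,18,19,22,33]

Site scan:
  VbrIV (GTTTGA, off=4): starts [31, 37, 59, 65, 131, 141, 150, 159, 179, 223, 254, 282, 293] → cuts [35, 41, 63, 69, 135, 145, 154, 163, 183, 227, 258, 286, 297]
  OquIII (TCATAG, off=0): starts [8, 15, 21, 46, 80, 113, 170, 202, 209, 230, 237, 245, 273] → cuts [8, 15, 21, 46, 80, 113, 170, 202, 209, 230, 237, 245, 273]

Pooled cuts: [8, 15, 21, 35, 41, 46, 63, 69, 80, 113, 135, 145, 154, 163, 170, 183, 202, 209, 227, 230, 237, 245, 258, 273, 286, 297]

Fragment lengths:
  8→15: 7 bp
  15→21: 6 bp
  21→35: 14 bp
  35→41: 6 bp
  41→46: 5 bp
  46→63: 17 bp
  63→69: 6 bp
  69→80: 11 bp
  80→113: 33 bp
  113→135: 22 bp
  135→145: 10 bp
  145→154: 9 bp
  154→163: 9 bp
  163→170: 7 bp
  170→183: 13 bp
  183→202: 19 bp
  202→209: 7 bp
  209→227: 18 bp
  227→230: 3 bp
  230→237: 7 bp
  237→245: 8 bp
  245→258: 13 bp
  258→273: 15 bp
  273→286: 13 bp
  286→297: 11 bp
  297→8 (wrap): 298-297+8 = 9 bp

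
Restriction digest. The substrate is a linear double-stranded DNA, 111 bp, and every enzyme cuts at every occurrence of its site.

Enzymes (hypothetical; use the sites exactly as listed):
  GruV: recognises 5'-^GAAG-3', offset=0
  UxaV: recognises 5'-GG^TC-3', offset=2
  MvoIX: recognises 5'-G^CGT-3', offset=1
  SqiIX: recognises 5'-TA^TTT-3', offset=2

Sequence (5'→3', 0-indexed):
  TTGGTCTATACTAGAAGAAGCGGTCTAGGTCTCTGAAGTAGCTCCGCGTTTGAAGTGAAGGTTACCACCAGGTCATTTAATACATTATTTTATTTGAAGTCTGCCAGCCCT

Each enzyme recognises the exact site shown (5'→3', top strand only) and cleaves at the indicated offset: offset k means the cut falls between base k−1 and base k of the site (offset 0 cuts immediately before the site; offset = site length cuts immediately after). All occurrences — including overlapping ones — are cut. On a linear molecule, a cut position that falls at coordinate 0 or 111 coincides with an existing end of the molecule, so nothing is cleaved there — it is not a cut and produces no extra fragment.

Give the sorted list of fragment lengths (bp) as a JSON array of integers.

[3,3,4,5,5,5,5,6,7,9,12,15,16,16]

Per-enzyme occurrences:
  GruV GAAG/0: at [13, 16, 34, 51, 56, 95] ⇒ [13, 16, 34, 51, 56, 95]
  UxaV GGTC/2: at [2, 21, 27, 70] ⇒ [4, 23, 29, 72]
  MvoIX GCGT/1: at [45] ⇒ [46]
  SqiIX TATTT/2: at [85, 90] ⇒ [87, 92]

All cut coordinates (distinct, sorted): [4, 13, 16, 23, 29, 34, 46, 51, 56, 72, 87, 92, 95]

Fragments:
  [0,4): 4 bp
  [4,13): 9 bp
  [13,16): 3 bp
  [16,23): 7 bp
  [23,29): 6 bp
  [29,34): 5 bp
  [34,46): 12 bp
  [46,51): 5 bp
  [51,56): 5 bp
  [56,72): 16 bp
  [72,87): 15 bp
  [87,92): 5 bp
  [92,95): 3 bp
  [95,111): 16 bp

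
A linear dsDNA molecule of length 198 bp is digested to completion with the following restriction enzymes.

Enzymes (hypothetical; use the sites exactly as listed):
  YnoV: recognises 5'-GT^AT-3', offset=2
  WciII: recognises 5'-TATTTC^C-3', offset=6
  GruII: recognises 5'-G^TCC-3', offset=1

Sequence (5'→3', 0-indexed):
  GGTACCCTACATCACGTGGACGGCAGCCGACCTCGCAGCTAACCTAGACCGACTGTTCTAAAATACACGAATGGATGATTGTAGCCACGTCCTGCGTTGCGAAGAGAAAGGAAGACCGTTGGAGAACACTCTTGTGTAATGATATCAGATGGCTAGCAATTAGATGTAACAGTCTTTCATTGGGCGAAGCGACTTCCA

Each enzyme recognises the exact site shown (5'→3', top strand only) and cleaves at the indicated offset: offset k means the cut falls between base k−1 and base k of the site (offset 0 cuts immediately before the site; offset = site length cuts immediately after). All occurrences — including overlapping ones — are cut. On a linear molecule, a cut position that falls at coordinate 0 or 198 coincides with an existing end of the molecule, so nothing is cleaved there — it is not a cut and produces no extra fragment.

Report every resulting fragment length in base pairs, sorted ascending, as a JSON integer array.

[89,109]

Scan for sites:
  YnoV (GTAT, off=2): no sites
  WciII (TATTTCC, off=6): no sites
  GruII GTCC/1: at [88] ⇒ [89]

All cut coordinates (distinct, sorted): [89]

Fragment lengths:
  [0,89): 89 bp
  [89,198): 109 bp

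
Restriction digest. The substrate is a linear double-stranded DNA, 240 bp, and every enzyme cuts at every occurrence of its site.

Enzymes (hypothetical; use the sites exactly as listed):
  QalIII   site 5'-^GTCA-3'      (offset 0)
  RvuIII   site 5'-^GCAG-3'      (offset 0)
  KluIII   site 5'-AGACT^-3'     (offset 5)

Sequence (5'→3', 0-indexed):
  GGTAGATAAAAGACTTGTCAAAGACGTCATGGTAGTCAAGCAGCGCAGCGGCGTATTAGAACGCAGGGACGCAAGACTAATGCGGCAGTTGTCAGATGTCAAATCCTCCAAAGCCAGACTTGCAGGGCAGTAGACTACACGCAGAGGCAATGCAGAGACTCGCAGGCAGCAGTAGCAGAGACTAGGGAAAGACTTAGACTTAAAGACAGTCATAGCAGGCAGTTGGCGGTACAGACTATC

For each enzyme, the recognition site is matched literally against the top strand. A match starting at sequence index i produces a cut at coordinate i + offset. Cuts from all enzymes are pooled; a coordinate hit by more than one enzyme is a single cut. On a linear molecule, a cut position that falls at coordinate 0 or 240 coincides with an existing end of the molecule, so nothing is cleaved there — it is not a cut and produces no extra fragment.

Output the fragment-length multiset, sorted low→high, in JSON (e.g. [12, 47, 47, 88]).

Site scan:
  QalIII (GTCA, off=0): starts [16, 25, 34, 90, 97, 208] → cuts [16, 25, 34, 90, 97, 208]
  RvuIII (GCAG, off=0): starts [39, 44, 62, 84, 121, 126, 140, 151, 161, 165, 168, 174, 214, 218] → cuts [39, 44, 62, 84, 121, 126, 140, 151, 161, 165, 168, 174, 214, 218]
  KluIII (AGACT, off=5): starts [10, 73, 115, 131, 155, 178, 189, 195, 232] → cuts [15, 78, 120, 136, 160, 183, 194, 200, 237]

Pooled cuts: [15, 16, 25, 34, 39, 44, 62, 78, 84, 90, 97, 120, 121, 126, 136, 140, 151, 160, 161, 165, 168, 174, 183, 194, 200, 208, 214, 218, 237]

Fragments:
  [0,15): 15 bp
  [15,16): 1 bp
  [16,25): 9 bp
  [25,34): 9 bp
  [34,39): 5 bp
  [39,44): 5 bp
  [44,62): 18 bp
  [62,78): 16 bp
  [78,84): 6 bp
  [84,90): 6 bp
  [90,97): 7 bp
  [97,120): 23 bp
  [120,121): 1 bp
  [121,126): 5 bp
  [126,136): 10 bp
  [136,140): 4 bp
  [140,151): 11 bp
  [151,160): 9 bp
  [160,161): 1 bp
  [161,165): 4 bp
  [165,168): 3 bp
  [168,174): 6 bp
  [174,183): 9 bp
  [183,194): 11 bp
  [194,200): 6 bp
  [200,208): 8 bp
  [208,214): 6 bp
  [214,218): 4 bp
  [218,237): 19 bp
  [237,240): 3 bp

[1,1,1,3,3,4,4,4,5,5,5,6,6,6,6,6,7,8,9,9,9,9,10,11,11,15,16,18,19,23]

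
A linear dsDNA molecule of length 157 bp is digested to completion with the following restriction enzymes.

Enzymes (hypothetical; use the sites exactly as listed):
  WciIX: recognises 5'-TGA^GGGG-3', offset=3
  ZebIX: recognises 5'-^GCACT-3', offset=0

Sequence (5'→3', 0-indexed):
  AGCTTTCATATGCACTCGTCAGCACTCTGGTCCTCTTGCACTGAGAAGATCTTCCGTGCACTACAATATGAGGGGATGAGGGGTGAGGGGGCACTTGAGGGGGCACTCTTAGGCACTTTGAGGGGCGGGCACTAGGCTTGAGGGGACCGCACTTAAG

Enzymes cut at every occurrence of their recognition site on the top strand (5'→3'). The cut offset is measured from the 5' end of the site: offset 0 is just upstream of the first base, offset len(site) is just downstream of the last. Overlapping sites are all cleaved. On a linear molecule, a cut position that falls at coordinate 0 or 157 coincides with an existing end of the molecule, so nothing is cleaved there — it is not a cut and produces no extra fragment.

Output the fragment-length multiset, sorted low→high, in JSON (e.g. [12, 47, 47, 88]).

[4,4,7,7,7,8,8,9,9,10,10,11,13,14,16,20]

Per-enzyme occurrences:
  WciIX (TGAGGGG, off=3): starts [68, 76, 83, 95, 118, 138] → cuts [71, 79, 86, 98, 121, 141]
  ZebIX (GCACT, off=0): starts [11, 21, 37, 57, 90, 102, 112, 128, 148] → cuts [11, 21, 37, 57, 90, 102, 112, 128, 148]

All cut coordinates (distinct, sorted): [11, 21, 37, 57, 71, 79, 86, 90, 98, 102, 112, 121, 128, 141, 148]

Fragments:
  [0,11): 11 bp
  [11,21): 10 bp
  [21,37): 16 bp
  [37,57): 20 bp
  [57,71): 14 bp
  [71,79): 8 bp
  [79,86): 7 bp
  [86,90): 4 bp
  [90,98): 8 bp
  [98,102): 4 bp
  [102,112): 10 bp
  [112,121): 9 bp
  [121,128): 7 bp
  [128,141): 13 bp
  [141,148): 7 bp
  [148,157): 9 bp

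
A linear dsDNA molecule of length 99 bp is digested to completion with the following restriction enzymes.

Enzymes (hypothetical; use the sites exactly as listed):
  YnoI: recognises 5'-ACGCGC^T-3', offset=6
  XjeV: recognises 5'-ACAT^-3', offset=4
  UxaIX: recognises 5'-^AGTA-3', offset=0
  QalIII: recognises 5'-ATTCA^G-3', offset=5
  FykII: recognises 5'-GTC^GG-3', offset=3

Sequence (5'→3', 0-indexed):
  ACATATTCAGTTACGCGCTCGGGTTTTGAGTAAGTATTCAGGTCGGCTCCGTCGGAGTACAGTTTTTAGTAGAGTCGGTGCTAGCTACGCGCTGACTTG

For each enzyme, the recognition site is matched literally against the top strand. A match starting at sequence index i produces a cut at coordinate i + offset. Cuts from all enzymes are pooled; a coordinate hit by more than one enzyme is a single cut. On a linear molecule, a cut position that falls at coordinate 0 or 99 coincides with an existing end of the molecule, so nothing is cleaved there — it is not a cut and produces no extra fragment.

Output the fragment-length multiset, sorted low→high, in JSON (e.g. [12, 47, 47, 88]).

Site scan:
  YnoI ACGCGCT/6: at [12, 86] ⇒ [18, 92]
  XjeV ACAT/4: at [0] ⇒ [4]
  UxaIX AGTA/0: at [28, 32, 55, 67] ⇒ [28, 32, 55, 67]
  QalIII ATTCAG/5: at [4, 35] ⇒ [9, 40]
  FykII GTCGG/3: at [41, 50, 73] ⇒ [44, 53, 76]

Pooled cuts: [4, 9, 18, 28, 32, 40, 44, 53, 55, 67, 76, 92]

Fragment lengths:
  [0,4): 4 bp
  [4,9): 5 bp
  [9,18): 9 bp
  [18,28): 10 bp
  [28,32): 4 bp
  [32,40): 8 bp
  [40,44): 4 bp
  [44,53): 9 bp
  [53,55): 2 bp
  [55,67): 12 bp
  [67,76): 9 bp
  [76,92): 16 bp
  [92,99): 7 bp

[2,4,4,4,5,7,8,9,9,9,10,12,16]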